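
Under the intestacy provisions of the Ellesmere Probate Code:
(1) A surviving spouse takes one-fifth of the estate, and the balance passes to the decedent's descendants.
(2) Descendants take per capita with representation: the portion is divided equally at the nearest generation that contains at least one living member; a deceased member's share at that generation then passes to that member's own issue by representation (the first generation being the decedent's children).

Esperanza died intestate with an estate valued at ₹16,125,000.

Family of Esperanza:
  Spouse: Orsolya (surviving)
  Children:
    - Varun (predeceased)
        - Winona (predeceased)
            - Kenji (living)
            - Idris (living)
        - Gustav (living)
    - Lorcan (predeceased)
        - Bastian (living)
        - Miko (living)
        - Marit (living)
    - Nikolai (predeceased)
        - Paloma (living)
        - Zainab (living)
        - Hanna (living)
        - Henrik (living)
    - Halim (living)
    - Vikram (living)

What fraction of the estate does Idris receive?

Idris receives 1/25 of the estate.

Orsolya takes one-fifth of ₹16,125,000 = ₹3,225,000. The remaining ₹12,900,000 passes to the descendants.
The descendants' portion (₹12,900,000) is divided into 5 shares of ₹2,580,000: Halim and Vikram each take ₹2,580,000; Varun's ₹2,580,000 share passes to Varun's issue; Lorcan's ₹2,580,000 share passes to Lorcan's issue; Nikolai's ₹2,580,000 share passes to Nikolai's issue.
Varun's share (₹2,580,000) is divided into 2 shares of ₹1,290,000: Gustav takes ₹1,290,000; Winona's ₹1,290,000 share passes to Winona's issue.
Winona's share (₹1,290,000) is divided into 2 shares of ₹645,000: Kenji and Idris each take ₹645,000.
Lorcan's share (₹2,580,000) is divided into 3 shares of ₹860,000: Bastian, Miko, and Marit each take ₹860,000.
Nikolai's share (₹2,580,000) is divided into 4 shares of ₹645,000: Paloma, Zainab, Hanna, and Henrik each take ₹645,000.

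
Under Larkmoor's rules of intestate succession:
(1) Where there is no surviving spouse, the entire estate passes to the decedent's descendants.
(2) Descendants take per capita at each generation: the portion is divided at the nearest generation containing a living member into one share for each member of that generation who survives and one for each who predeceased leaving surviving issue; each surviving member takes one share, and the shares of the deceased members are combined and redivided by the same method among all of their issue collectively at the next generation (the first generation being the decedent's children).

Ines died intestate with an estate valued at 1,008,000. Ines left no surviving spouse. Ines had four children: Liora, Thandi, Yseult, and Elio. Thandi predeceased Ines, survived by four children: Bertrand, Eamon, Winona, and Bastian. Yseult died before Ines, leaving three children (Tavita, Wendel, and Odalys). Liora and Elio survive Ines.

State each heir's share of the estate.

Liora: 252,000; Bertrand: 72,000; Eamon: 72,000; Winona: 72,000; Bastian: 72,000; Tavita: 72,000; Wendel: 72,000; Odalys: 72,000; Elio: 252,000

The entire 1,008,000 passes to the descendants.
That amount (1,008,000) is divided at the children's generation into 4 shares of 252,000. Liora and Elio each take 252,000. The 2 shares of the deceased (Thandi and Yseult) are combined into a pool of 504,000.
That pool (504,000) is divided at the grandchildren's generation equally among Bertrand, Eamon, Winona, Bastian, Tavita, Wendel, and Odalys: 72,000 each.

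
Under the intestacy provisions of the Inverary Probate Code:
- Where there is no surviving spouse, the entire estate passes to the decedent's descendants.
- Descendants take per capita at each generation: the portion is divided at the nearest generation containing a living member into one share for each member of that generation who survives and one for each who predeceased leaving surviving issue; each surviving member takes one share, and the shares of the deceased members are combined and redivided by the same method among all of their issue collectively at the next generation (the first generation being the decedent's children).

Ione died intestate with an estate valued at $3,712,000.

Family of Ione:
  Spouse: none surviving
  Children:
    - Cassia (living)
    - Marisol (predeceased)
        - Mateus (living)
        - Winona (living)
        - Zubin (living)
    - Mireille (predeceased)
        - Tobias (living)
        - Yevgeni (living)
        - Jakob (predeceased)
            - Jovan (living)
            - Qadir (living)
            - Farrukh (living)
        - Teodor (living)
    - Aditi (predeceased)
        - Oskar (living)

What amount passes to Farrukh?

The entire $3,712,000 passes to the descendants.
That amount ($3,712,000) is divided at the children's generation into 4 shares of $928,000. Cassia takes $928,000. The 3 shares of the deceased (Marisol, Mireille, and Aditi) are combined into a pool of $2,784,000.
That pool ($2,784,000) is divided at the grandchildren's generation into 8 shares of $348,000. Mateus, Winona, Zubin, Tobias, Yevgeni, Teodor, and Oskar each take $348,000. The remaining share for the deceased Jakob ($348,000) is carried to the next generation.
That pool ($348,000) is divided at the great-grandchildren's generation equally among Jovan, Qadir, and Farrukh: $116,000 each.

Farrukh receives $116,000.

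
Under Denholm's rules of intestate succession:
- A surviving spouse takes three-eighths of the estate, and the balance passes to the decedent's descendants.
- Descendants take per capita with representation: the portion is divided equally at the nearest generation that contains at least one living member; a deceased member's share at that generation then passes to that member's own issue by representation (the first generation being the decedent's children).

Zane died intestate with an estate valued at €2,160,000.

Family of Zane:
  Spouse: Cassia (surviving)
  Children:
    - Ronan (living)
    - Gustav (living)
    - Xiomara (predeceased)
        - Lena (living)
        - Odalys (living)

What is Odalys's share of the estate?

Odalys receives €225,000.

Cassia takes three-eighths of €2,160,000 = €810,000. The remaining €1,350,000 passes to the descendants.
The descendants' portion (€1,350,000) is divided into 3 shares of €450,000: Ronan and Gustav each take €450,000; Xiomara's €450,000 share passes to Xiomara's issue.
Xiomara's share (€450,000) is divided into 2 shares of €225,000: Lena and Odalys each take €225,000.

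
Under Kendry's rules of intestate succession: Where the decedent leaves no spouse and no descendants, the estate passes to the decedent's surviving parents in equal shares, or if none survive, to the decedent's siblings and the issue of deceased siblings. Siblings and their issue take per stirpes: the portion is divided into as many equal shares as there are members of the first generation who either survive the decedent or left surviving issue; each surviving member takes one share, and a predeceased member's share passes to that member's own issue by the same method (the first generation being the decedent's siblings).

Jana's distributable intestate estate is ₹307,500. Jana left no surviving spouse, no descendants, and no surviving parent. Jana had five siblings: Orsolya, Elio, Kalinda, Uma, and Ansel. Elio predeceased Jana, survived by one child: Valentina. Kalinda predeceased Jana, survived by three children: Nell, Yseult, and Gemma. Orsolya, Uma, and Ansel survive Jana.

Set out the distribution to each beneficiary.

Orsolya: ₹61,500; Valentina: ₹61,500; Nell: ₹20,500; Yseult: ₹20,500; Gemma: ₹20,500; Uma: ₹61,500; Ansel: ₹61,500

The entire ₹307,500 passes to the siblings and their issue.
That amount (₹307,500) is divided into 5 shares of ₹61,500: Orsolya, Uma, and Ansel each take ₹61,500; Elio's ₹61,500 share passes to Elio's issue; Kalinda's ₹61,500 share passes to Kalinda's issue.
Elio's share (₹61,500) passes entirely to Valentina.
Kalinda's share (₹61,500) is divided into 3 shares of ₹20,500: Nell, Yseult, and Gemma each take ₹20,500.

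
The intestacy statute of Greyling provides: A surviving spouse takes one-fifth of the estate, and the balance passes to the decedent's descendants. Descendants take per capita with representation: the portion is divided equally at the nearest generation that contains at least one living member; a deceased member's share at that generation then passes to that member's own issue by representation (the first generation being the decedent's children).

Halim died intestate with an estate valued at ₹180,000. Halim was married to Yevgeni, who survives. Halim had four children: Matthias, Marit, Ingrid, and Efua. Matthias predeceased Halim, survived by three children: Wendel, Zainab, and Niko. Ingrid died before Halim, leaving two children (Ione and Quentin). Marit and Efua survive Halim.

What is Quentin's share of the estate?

Yevgeni takes one-fifth of ₹180,000 = ₹36,000. The remaining ₹144,000 passes to the descendants.
The descendants' portion (₹144,000) is divided into 4 shares of ₹36,000: Marit and Efua each take ₹36,000; Matthias's ₹36,000 share passes to Matthias's issue; Ingrid's ₹36,000 share passes to Ingrid's issue.
Matthias's share (₹36,000) is divided into 3 shares of ₹12,000: Wendel, Zainab, and Niko each take ₹12,000.
Ingrid's share (₹36,000) is divided into 2 shares of ₹18,000: Ione and Quentin each take ₹18,000.

Quentin receives ₹18,000.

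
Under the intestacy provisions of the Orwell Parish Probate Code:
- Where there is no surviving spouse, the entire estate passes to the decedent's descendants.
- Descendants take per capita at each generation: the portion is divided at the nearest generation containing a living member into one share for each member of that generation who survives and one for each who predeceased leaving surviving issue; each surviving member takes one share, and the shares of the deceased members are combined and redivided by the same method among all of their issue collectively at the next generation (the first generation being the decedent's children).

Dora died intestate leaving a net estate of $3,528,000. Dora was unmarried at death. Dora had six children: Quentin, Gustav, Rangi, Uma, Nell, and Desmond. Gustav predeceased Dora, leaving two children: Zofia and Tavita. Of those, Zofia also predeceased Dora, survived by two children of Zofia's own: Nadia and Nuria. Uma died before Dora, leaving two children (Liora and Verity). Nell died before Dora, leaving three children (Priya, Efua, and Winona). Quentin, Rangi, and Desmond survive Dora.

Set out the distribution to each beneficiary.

The entire $3,528,000 passes to the descendants.
That amount ($3,528,000) is divided at the children's generation into 6 shares of $588,000. Quentin, Rangi, and Desmond each take $588,000. The 3 shares of the deceased (Gustav, Uma, and Nell) are combined into a pool of $1,764,000.
That pool ($1,764,000) is divided at the grandchildren's generation into 7 shares of $252,000. Tavita, Liora, Verity, Priya, Efua, and Winona each take $252,000. The remaining share for the deceased Zofia ($252,000) is carried to the next generation.
That pool ($252,000) is divided at the great-grandchildren's generation equally among Nadia and Nuria: $126,000 each.

Quentin: $588,000; Nadia: $126,000; Nuria: $126,000; Tavita: $252,000; Rangi: $588,000; Liora: $252,000; Verity: $252,000; Priya: $252,000; Efua: $252,000; Winona: $252,000; Desmond: $588,000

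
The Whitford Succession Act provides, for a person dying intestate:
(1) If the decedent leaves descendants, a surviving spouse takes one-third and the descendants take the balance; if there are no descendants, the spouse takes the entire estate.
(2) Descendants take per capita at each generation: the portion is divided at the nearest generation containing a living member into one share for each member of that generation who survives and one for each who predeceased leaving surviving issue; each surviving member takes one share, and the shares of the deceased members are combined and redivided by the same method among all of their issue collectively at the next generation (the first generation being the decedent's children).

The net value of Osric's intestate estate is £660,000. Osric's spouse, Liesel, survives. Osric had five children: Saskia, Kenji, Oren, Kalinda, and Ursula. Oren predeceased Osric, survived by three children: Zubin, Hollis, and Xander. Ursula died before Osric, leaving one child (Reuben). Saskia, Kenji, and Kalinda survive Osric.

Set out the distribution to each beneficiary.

Liesel takes one-third of £660,000 = £220,000. The remaining £440,000 passes to the descendants.
The descendants' portion (£440,000) is divided at the children's generation into 5 shares of £88,000. Saskia, Kenji, and Kalinda each take £88,000. The 2 shares of the deceased (Oren and Ursula) are combined into a pool of £176,000.
That pool (£176,000) is divided at the grandchildren's generation equally among Zubin, Hollis, Xander, and Reuben: £44,000 each.

Liesel: £220,000; Saskia: £88,000; Kenji: £88,000; Zubin: £44,000; Hollis: £44,000; Xander: £44,000; Kalinda: £88,000; Reuben: £44,000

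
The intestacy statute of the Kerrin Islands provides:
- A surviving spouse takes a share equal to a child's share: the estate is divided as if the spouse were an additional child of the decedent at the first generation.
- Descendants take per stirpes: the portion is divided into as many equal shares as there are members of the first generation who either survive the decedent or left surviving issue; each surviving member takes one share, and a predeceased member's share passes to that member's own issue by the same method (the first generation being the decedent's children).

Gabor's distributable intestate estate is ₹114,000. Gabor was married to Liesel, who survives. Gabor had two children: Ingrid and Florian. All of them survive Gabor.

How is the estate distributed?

Liesel: ₹38,000; Ingrid: ₹38,000; Florian: ₹38,000

The spouse counts as an additional share at the children's level, so there are 3 primary shares of ₹38,000. Liesel takes one such share (₹38,000).
The children's combined portion (₹76,000) is divided into 2 shares of ₹38,000: Ingrid and Florian each take ₹38,000.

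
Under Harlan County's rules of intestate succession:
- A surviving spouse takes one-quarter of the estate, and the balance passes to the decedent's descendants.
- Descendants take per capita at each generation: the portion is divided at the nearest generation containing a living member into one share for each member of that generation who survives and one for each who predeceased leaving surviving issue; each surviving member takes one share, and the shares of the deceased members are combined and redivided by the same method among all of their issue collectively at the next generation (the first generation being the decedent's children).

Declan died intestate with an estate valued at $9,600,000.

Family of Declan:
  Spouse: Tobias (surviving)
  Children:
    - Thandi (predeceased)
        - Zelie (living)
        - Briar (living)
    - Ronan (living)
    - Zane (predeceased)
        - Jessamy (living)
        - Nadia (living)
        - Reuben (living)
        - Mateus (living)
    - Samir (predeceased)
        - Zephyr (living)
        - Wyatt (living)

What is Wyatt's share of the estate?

Tobias takes one-quarter of $9,600,000 = $2,400,000. The remaining $7,200,000 passes to the descendants.
The descendants' portion ($7,200,000) is divided at the children's generation into 4 shares of $1,800,000. Ronan takes $1,800,000. The 3 shares of the deceased (Thandi, Zane, and Samir) are combined into a pool of $5,400,000.
That pool ($5,400,000) is divided at the grandchildren's generation equally among Zelie, Briar, Jessamy, Nadia, Reuben, Mateus, Zephyr, and Wyatt: $675,000 each.

Wyatt receives $675,000.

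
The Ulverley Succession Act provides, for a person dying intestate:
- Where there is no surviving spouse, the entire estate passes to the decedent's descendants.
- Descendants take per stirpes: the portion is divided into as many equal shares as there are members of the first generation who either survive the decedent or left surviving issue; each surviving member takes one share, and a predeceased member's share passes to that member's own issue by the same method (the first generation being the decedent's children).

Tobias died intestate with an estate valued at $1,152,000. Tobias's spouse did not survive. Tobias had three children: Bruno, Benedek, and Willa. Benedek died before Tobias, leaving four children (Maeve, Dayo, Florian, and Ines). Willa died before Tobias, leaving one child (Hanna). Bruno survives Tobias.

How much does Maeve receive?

The entire $1,152,000 passes to the descendants.
That amount ($1,152,000) is divided into 3 shares of $384,000: Bruno takes $384,000; Benedek's $384,000 share passes to Benedek's issue; Willa's $384,000 share passes to Willa's issue.
Benedek's share ($384,000) is divided into 4 shares of $96,000: Maeve, Dayo, Florian, and Ines each take $96,000.
Willa's share ($384,000) passes entirely to Hanna.

Maeve receives $96,000.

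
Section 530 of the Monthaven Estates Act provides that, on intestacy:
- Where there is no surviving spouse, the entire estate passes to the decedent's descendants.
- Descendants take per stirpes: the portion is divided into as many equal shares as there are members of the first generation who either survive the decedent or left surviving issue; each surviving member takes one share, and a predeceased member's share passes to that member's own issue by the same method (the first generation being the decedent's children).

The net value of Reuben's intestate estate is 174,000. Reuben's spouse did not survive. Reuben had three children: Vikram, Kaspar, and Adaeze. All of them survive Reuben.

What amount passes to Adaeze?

The entire 174,000 passes to the descendants.
That amount (174,000) is divided into 3 shares of 58,000: Vikram, Kaspar, and Adaeze each take 58,000.

Adaeze receives 58,000.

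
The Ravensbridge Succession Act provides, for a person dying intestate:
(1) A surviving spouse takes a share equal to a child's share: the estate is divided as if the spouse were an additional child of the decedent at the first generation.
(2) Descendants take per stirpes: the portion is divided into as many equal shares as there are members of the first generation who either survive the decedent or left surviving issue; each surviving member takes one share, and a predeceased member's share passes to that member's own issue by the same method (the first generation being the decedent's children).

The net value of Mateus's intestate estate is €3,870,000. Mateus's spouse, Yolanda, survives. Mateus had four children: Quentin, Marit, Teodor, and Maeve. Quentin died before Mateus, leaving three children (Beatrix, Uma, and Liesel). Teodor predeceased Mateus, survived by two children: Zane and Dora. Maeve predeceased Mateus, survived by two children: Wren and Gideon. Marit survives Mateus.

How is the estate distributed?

Yolanda: €774,000; Beatrix: €258,000; Uma: €258,000; Liesel: €258,000; Marit: €774,000; Zane: €387,000; Dora: €387,000; Wren: €387,000; Gideon: €387,000

The spouse counts as an additional share at the children's level, so there are 5 primary shares of €774,000. Yolanda takes one such share (€774,000).
The children's combined portion (€3,096,000) is divided into 4 shares of €774,000: Marit takes €774,000; Quentin's €774,000 share passes to Quentin's issue; Teodor's €774,000 share passes to Teodor's issue; Maeve's €774,000 share passes to Maeve's issue.
Quentin's share (€774,000) is divided into 3 shares of €258,000: Beatrix, Uma, and Liesel each take €258,000.
Teodor's share (€774,000) is divided into 2 shares of €387,000: Zane and Dora each take €387,000.
Maeve's share (€774,000) is divided into 2 shares of €387,000: Wren and Gideon each take €387,000.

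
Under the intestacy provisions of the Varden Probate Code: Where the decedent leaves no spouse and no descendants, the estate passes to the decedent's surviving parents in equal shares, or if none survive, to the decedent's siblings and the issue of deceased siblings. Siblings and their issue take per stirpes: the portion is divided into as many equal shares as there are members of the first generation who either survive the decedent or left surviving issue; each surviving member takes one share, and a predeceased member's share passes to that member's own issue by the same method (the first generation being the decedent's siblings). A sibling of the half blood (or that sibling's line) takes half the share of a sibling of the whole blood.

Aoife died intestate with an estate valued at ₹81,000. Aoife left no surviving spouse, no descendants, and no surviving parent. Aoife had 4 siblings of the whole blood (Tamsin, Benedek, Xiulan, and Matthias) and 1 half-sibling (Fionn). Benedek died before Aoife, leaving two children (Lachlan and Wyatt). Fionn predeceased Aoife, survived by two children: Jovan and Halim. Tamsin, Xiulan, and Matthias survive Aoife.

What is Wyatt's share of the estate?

The entire ₹81,000 passes to the siblings and their issue.
Counting each half-blood sibling's line as half a unit, there are 9/2 units in ₹81,000, so one unit is ₹18,000. Whole-blood lines (Tamsin, Benedek, Xiulan, and Matthias) take ₹18,000 each; half-blood lines (Fionn) take ₹9,000 each.
Benedek's share (₹18,000) is divided into 2 shares of ₹9,000: Lachlan and Wyatt each take ₹9,000.
Fionn's share (₹9,000) is divided into 2 shares of ₹4,500: Jovan and Halim each take ₹4,500.

Wyatt receives ₹9,000.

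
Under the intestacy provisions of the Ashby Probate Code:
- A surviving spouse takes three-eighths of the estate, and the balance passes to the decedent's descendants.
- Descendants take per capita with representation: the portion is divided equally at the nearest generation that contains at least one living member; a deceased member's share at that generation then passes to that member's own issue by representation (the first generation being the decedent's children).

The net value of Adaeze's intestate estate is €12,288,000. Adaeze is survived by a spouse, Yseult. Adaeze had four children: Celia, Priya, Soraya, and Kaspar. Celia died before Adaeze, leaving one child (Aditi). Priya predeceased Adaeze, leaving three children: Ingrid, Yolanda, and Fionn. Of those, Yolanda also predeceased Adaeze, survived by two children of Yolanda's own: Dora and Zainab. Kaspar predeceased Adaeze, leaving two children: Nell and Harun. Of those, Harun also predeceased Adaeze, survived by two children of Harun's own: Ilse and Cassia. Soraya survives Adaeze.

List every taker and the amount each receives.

Yseult takes three-eighths of €12,288,000 = €4,608,000. The remaining €7,680,000 passes to the descendants.
The descendants' portion (€7,680,000) is divided into 4 shares of €1,920,000: Soraya takes €1,920,000; Celia's €1,920,000 share passes to Celia's issue; Priya's €1,920,000 share passes to Priya's issue; Kaspar's €1,920,000 share passes to Kaspar's issue.
Celia's share (€1,920,000) passes entirely to Aditi.
Priya's share (€1,920,000) is divided into 3 shares of €640,000: Ingrid and Fionn each take €640,000; Yolanda's €640,000 share passes to Yolanda's issue.
Yolanda's share (€640,000) is divided into 2 shares of €320,000: Dora and Zainab each take €320,000.
Kaspar's share (€1,920,000) is divided into 2 shares of €960,000: Nell takes €960,000; Harun's €960,000 share passes to Harun's issue.
Harun's share (€960,000) is divided into 2 shares of €480,000: Ilse and Cassia each take €480,000.

Yseult: €4,608,000; Aditi: €1,920,000; Ingrid: €640,000; Dora: €320,000; Zainab: €320,000; Fionn: €640,000; Soraya: €1,920,000; Nell: €960,000; Ilse: €480,000; Cassia: €480,000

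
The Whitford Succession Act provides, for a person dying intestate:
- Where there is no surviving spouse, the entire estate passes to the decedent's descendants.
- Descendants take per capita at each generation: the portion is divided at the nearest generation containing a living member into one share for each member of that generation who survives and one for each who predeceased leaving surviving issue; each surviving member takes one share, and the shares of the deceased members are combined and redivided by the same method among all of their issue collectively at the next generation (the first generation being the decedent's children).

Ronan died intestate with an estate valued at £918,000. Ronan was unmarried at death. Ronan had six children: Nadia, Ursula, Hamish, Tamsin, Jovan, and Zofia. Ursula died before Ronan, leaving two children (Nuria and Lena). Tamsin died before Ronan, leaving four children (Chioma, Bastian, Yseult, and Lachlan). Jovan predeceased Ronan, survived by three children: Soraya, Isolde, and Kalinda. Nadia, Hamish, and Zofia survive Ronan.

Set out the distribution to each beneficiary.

Nadia: £153,000; Nuria: £51,000; Lena: £51,000; Hamish: £153,000; Chioma: £51,000; Bastian: £51,000; Yseult: £51,000; Lachlan: £51,000; Soraya: £51,000; Isolde: £51,000; Kalinda: £51,000; Zofia: £153,000

The entire £918,000 passes to the descendants.
That amount (£918,000) is divided at the children's generation into 6 shares of £153,000. Nadia, Hamish, and Zofia each take £153,000. The 3 shares of the deceased (Ursula, Tamsin, and Jovan) are combined into a pool of £459,000.
That pool (£459,000) is divided at the grandchildren's generation equally among Nuria, Lena, Chioma, Bastian, Yseult, Lachlan, Soraya, Isolde, and Kalinda: £51,000 each.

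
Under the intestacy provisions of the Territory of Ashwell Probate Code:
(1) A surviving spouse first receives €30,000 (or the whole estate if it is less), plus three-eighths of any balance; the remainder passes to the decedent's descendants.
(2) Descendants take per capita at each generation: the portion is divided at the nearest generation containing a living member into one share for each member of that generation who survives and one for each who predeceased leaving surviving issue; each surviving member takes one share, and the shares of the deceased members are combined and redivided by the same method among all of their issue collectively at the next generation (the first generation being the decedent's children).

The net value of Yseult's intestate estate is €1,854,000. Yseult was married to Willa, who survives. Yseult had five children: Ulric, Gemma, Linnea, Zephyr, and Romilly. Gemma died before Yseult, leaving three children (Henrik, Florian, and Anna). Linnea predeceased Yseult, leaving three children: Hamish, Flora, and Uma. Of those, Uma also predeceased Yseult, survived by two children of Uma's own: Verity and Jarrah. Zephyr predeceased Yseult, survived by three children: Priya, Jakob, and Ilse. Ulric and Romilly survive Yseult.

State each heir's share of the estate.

Willa first takes €30,000, leaving a balance of €1,824,000. Willa then takes three-eighths of the balance (€684,000), for a total of €714,000. The remaining €1,140,000 passes to the descendants.
The descendants' portion (€1,140,000) is divided at the children's generation into 5 shares of €228,000. Ulric and Romilly each take €228,000. The 3 shares of the deceased (Gemma, Linnea, and Zephyr) are combined into a pool of €684,000.
That pool (€684,000) is divided at the grandchildren's generation into 9 shares of €76,000. Henrik, Florian, Anna, Hamish, Flora, Priya, Jakob, and Ilse each take €76,000. The remaining share for the deceased Uma (€76,000) is carried to the next generation.
That pool (€76,000) is divided at the great-grandchildren's generation equally among Verity and Jarrah: €38,000 each.

Willa: €714,000; Ulric: €228,000; Henrik: €76,000; Florian: €76,000; Anna: €76,000; Hamish: €76,000; Flora: €76,000; Verity: €38,000; Jarrah: €38,000; Priya: €76,000; Jakob: €76,000; Ilse: €76,000; Romilly: €228,000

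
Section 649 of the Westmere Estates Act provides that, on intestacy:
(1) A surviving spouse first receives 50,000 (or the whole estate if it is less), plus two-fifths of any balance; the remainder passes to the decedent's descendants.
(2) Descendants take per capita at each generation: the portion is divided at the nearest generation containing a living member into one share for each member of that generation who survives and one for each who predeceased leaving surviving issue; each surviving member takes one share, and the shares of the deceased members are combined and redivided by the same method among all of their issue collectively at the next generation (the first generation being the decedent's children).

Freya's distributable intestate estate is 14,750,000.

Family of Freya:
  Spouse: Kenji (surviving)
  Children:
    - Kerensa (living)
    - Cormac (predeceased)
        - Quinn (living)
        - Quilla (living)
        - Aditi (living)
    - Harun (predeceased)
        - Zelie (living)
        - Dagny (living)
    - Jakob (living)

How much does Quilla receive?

Quilla receives 882,000.

Kenji first takes 50,000, leaving a balance of 14,700,000. Kenji then takes two-fifths of the balance (5,880,000), for a total of 5,930,000. The remaining 8,820,000 passes to the descendants.
The descendants' portion (8,820,000) is divided at the children's generation into 4 shares of 2,205,000. Kerensa and Jakob each take 2,205,000. The 2 shares of the deceased (Cormac and Harun) are combined into a pool of 4,410,000.
That pool (4,410,000) is divided at the grandchildren's generation equally among Quinn, Quilla, Aditi, Zelie, and Dagny: 882,000 each.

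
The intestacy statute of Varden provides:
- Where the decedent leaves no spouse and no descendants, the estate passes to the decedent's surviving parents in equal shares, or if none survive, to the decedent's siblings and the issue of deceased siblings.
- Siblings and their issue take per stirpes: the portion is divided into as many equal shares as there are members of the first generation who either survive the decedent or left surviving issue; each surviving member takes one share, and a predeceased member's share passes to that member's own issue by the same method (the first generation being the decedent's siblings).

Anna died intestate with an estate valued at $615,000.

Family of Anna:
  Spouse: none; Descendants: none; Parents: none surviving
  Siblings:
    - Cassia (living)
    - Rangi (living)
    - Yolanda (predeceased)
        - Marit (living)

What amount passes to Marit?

The entire $615,000 passes to the siblings and their issue.
That amount ($615,000) is divided into 3 shares of $205,000: Cassia and Rangi each take $205,000; Yolanda's $205,000 share passes to Yolanda's issue.
Yolanda's share ($205,000) passes entirely to Marit.

Marit receives $205,000.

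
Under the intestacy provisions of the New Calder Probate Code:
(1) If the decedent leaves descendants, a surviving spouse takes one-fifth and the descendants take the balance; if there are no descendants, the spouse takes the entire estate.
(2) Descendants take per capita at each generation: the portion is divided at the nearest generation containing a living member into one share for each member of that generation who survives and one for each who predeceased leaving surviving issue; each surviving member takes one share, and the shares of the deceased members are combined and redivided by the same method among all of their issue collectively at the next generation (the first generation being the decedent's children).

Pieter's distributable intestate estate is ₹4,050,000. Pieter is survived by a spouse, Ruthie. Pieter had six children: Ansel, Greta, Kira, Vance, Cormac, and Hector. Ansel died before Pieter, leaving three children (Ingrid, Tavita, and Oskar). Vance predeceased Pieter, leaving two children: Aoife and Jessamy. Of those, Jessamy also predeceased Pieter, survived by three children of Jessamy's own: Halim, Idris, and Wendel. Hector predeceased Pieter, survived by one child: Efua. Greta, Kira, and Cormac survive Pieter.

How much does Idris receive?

Ruthie takes one-fifth of ₹4,050,000 = ₹810,000. The remaining ₹3,240,000 passes to the descendants.
The descendants' portion (₹3,240,000) is divided at the children's generation into 6 shares of ₹540,000. Greta, Kira, and Cormac each take ₹540,000. The 3 shares of the deceased (Ansel, Vance, and Hector) are combined into a pool of ₹1,620,000.
That pool (₹1,620,000) is divided at the grandchildren's generation into 6 shares of ₹270,000. Ingrid, Tavita, Oskar, Aoife, and Efua each take ₹270,000. The remaining share for the deceased Jessamy (₹270,000) is carried to the next generation.
That pool (₹270,000) is divided at the great-grandchildren's generation equally among Halim, Idris, and Wendel: ₹90,000 each.

Idris receives ₹90,000.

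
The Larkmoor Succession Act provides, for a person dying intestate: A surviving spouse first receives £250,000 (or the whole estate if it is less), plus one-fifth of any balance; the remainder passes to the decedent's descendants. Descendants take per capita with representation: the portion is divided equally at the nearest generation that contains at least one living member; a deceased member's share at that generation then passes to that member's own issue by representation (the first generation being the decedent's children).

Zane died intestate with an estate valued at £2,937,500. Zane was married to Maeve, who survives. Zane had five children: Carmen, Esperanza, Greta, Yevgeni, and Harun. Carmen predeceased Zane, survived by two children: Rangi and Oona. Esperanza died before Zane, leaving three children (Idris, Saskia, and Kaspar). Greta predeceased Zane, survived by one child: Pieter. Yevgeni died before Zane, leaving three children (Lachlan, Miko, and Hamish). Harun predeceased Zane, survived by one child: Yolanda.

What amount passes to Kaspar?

Kaspar receives £215,000.

Maeve first takes £250,000, leaving a balance of £2,687,500. Maeve then takes one-fifth of the balance (£537,500), for a total of £787,500. The remaining £2,150,000 passes to the descendants.
No child survives, so the initial division is made at the grandchildren's generation.
The descendants' portion (£2,150,000) is divided into 10 shares of £215,000: Rangi, Oona, Idris, Saskia, Kaspar, Pieter, Lachlan, Miko, Hamish, and Yolanda each take £215,000.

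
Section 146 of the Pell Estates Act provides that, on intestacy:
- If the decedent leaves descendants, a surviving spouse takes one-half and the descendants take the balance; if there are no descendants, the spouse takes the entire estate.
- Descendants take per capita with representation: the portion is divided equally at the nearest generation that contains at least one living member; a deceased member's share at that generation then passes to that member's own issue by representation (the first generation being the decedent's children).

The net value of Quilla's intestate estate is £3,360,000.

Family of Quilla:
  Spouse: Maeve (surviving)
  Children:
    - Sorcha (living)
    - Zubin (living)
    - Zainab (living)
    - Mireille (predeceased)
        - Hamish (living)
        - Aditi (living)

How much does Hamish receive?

Maeve takes one-half of £3,360,000 = £1,680,000. The remaining £1,680,000 passes to the descendants.
The descendants' portion (£1,680,000) is divided into 4 shares of £420,000: Sorcha, Zubin, and Zainab each take £420,000; Mireille's £420,000 share passes to Mireille's issue.
Mireille's share (£420,000) is divided into 2 shares of £210,000: Hamish and Aditi each take £210,000.

Hamish receives £210,000.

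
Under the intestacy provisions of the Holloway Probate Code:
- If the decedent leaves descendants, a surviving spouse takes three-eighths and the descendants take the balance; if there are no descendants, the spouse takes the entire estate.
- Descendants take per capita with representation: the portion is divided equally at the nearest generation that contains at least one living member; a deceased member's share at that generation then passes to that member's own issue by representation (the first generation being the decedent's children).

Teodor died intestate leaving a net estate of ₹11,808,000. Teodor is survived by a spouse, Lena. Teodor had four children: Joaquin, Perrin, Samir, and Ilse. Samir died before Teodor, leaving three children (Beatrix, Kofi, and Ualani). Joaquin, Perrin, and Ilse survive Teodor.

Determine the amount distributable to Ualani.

Ualani receives ₹615,000.

Lena takes three-eighths of ₹11,808,000 = ₹4,428,000. The remaining ₹7,380,000 passes to the descendants.
The descendants' portion (₹7,380,000) is divided into 4 shares of ₹1,845,000: Joaquin, Perrin, and Ilse each take ₹1,845,000; Samir's ₹1,845,000 share passes to Samir's issue.
Samir's share (₹1,845,000) is divided into 3 shares of ₹615,000: Beatrix, Kofi, and Ualani each take ₹615,000.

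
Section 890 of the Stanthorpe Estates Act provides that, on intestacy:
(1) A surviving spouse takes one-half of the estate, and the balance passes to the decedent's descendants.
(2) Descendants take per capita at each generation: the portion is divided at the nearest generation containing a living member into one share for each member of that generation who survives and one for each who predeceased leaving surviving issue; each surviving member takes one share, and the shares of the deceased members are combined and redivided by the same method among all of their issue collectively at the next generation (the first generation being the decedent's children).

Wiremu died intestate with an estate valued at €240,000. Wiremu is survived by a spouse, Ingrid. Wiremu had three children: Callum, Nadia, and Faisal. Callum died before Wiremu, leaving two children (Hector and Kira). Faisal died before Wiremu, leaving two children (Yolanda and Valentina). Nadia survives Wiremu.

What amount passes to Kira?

Ingrid takes one-half of €240,000 = €120,000. The remaining €120,000 passes to the descendants.
The descendants' portion (€120,000) is divided at the children's generation into 3 shares of €40,000. Nadia takes €40,000. The 2 shares of the deceased (Callum and Faisal) are combined into a pool of €80,000.
That pool (€80,000) is divided at the grandchildren's generation equally among Hector, Kira, Yolanda, and Valentina: €20,000 each.

Kira receives €20,000.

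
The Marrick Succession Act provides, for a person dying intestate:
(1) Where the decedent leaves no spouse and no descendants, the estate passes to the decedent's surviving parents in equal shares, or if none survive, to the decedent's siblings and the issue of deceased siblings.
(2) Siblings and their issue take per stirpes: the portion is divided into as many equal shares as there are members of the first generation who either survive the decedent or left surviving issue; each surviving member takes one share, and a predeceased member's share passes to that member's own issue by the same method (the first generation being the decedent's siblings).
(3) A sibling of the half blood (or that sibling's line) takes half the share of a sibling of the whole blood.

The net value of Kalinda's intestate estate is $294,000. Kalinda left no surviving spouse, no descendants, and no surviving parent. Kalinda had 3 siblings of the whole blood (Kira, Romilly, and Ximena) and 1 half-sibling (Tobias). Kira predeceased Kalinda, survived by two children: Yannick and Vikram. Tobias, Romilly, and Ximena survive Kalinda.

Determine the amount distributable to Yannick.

Yannick receives $42,000.

The entire $294,000 passes to the siblings and their issue.
Counting each half-blood sibling's line as half a unit, there are 7/2 units in $294,000, so one unit is $84,000. Whole-blood lines (Kira, Romilly, and Ximena) take $84,000 each; half-blood lines (Tobias) take $42,000 each.
Kira's share ($84,000) is divided into 2 shares of $42,000: Yannick and Vikram each take $42,000.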